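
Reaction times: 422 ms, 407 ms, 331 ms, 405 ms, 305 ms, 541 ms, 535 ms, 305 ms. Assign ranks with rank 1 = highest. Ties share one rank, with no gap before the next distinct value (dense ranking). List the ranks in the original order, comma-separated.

Sorted (descending): 541, 535, 422, 407, 405, 331, 305, 305
The 2 values of 305 share dense rank 7.
Remaining distinct values take the next consecutive integers.

3, 4, 6, 5, 7, 1, 2, 7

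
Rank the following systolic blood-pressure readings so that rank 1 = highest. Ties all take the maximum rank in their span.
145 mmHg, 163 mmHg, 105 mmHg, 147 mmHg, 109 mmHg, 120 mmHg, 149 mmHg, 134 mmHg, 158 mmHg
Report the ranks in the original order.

5, 1, 9, 4, 8, 7, 3, 6, 2

Sorted (descending): 163, 158, 149, 147, 145, 134, 120, 109, 105
No ties — each value takes its position as its rank.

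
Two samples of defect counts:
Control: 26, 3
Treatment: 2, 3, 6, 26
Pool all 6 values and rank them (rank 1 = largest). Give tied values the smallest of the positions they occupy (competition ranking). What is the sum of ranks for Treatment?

Sorted (descending): 26, 26, 6, 3, 3, 2
The 2 values of 26 occupy positions 1–2 → each gets rank 1.
The 2 values of 3 occupy positions 4–5 → each gets rank 4.
Treatment values → pooled ranks: 2→6, 3→4, 6→3, 26→1
Rank sum = 6 + 4 + 3 + 1 = 14

14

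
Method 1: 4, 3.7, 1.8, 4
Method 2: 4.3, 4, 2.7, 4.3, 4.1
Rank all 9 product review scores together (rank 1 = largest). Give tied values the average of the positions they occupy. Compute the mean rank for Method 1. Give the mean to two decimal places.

6.50

Sorted (descending): 4.3, 4.3, 4.1, 4, 4, 4, 3.7, 2.7, 1.8
The 2 values of 4.3 occupy positions 1–2 → average rank (1+2)/2 = 1.5.
The 3 values of 4 occupy positions 4–6 → average rank 5.
Method 1 values → pooled ranks: 4→5, 3.7→7, 1.8→9, 4→5
Mean rank = (5 + 7 + 9 + 5) / 4 = 6.50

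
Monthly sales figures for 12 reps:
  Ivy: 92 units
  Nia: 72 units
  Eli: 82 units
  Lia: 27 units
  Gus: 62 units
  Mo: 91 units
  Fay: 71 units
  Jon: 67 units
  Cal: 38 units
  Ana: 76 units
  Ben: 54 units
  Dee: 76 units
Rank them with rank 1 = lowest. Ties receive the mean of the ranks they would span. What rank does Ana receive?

8.5

Sorted (ascending): 27, 38, 54, 62, 67, 71, 72, 76, 76, 82, 91, 92
The 2 values of 76 occupy positions 8–9 → average rank (8+9)/2 = 8.5.
Ana has value 76 units → rank 8.5.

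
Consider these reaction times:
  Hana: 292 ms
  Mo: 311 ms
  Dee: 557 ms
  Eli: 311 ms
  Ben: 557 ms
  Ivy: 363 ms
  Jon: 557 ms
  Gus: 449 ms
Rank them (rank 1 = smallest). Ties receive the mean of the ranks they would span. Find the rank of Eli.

2.5

Sorted (ascending): 292, 311, 311, 363, 449, 557, 557, 557
The 2 values of 311 occupy positions 2–3 → average rank (2+3)/2 = 2.5.
The 3 values of 557 occupy positions 6–8 → average rank 7.
Eli has value 311 ms → rank 2.5.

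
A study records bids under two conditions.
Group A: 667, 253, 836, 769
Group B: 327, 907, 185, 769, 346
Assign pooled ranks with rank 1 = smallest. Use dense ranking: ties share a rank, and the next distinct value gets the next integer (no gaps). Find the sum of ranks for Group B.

Sorted (ascending): 185, 253, 327, 346, 667, 769, 769, 836, 907
The 2 values of 769 share dense rank 6.
Remaining distinct values take the next consecutive integers.
Group B values → pooled ranks: 327→3, 907→8, 185→1, 769→6, 346→4
Rank sum = 3 + 8 + 1 + 6 + 4 = 22

22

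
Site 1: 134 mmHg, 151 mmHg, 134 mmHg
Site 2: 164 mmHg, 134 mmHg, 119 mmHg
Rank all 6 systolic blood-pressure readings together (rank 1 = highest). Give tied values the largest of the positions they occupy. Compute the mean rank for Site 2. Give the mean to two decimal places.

Sorted (descending): 164, 151, 134, 134, 134, 119
The 3 values of 134 occupy positions 3–5 → each gets rank 5.
Site 2 values → pooled ranks: 164→1, 134→5, 119→6
Mean rank = (1 + 5 + 6) / 3 = 4.00

4.00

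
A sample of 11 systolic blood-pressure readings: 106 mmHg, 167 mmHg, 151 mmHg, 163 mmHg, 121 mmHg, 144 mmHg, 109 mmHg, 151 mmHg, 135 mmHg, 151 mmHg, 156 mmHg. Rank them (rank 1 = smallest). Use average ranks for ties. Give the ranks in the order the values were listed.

Sorted (ascending): 106, 109, 121, 135, 144, 151, 151, 151, 156, 163, 167
The 3 values of 151 occupy positions 6–8 → average rank 7.

1, 11, 7, 10, 3, 5, 2, 7, 4, 7, 9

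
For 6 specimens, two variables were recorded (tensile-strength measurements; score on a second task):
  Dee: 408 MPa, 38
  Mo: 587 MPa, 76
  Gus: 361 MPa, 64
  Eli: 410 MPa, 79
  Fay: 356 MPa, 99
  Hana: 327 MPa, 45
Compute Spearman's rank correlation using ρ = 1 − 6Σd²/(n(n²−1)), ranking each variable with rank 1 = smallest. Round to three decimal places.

0.143

Ranks of variable 1: 4, 6, 3, 5, 2, 1
Ranks of variable 2: 1, 4, 3, 5, 6, 2
d = r₁ − r₂: 3, 2, 0, 0, -4, -1
d²: 9, 4, 0, 0, 16, 1; Σd² = 30
ρ = 1 − 6·30/(6·35) = 1 − 180/210 = 0.143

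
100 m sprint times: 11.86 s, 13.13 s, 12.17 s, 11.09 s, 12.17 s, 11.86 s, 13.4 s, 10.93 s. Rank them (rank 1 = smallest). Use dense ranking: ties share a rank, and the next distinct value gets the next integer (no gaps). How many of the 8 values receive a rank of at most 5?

Sorted (ascending): 10.93, 11.09, 11.86, 11.86, 12.17, 12.17, 13.13, 13.4
The 2 values of 11.86 share dense rank 3.
The 2 values of 12.17 share dense rank 4.
Remaining distinct values take the next consecutive integers.
Ranks ≤ 5: {1, 2, 3, 3, 4, 4, 5} → 7 values.

7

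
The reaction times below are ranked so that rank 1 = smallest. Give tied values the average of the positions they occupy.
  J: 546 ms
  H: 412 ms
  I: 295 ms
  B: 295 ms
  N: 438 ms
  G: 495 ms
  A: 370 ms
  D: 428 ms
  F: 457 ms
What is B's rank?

1.5

Sorted (ascending): 295, 295, 370, 412, 428, 438, 457, 495, 546
The 2 values of 295 occupy positions 1–2 → average rank (1+2)/2 = 1.5.
B has value 295 ms → rank 1.5.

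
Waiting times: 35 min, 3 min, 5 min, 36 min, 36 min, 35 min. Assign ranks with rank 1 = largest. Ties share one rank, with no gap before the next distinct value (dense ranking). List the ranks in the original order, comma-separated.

Sorted (descending): 36, 36, 35, 35, 5, 3
The 2 values of 36 share dense rank 1.
The 2 values of 35 share dense rank 2.
Remaining distinct values take the next consecutive integers.

2, 4, 3, 1, 1, 2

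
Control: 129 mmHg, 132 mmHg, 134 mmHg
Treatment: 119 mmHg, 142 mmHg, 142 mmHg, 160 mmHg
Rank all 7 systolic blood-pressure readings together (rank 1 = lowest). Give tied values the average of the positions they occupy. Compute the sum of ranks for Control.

9

Sorted (ascending): 119, 129, 132, 134, 142, 142, 160
The 2 values of 142 occupy positions 5–6 → average rank (5+6)/2 = 5.5.
Control values → pooled ranks: 129→2, 132→3, 134→4
Rank sum = 2 + 3 + 4 = 9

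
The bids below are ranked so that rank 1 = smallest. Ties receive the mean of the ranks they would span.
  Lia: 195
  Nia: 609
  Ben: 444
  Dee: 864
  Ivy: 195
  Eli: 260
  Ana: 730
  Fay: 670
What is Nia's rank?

Sorted (ascending): 195, 195, 260, 444, 609, 670, 730, 864
The 2 values of 195 occupy positions 1–2 → average rank (1+2)/2 = 1.5.
Nia has value 609 → rank 5.

5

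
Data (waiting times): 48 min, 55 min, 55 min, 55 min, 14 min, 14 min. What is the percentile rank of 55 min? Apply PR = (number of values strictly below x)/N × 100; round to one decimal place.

N = 6.
Strictly below 55: 3. Equal to 55: 3.
PR = 3/6 × 100 = 50.0

50.0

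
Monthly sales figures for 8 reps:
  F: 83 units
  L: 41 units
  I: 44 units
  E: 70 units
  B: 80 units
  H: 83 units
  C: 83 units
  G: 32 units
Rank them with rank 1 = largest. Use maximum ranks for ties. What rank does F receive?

3

Sorted (descending): 83, 83, 83, 80, 70, 44, 41, 32
The 3 values of 83 occupy positions 1–3 → each gets rank 3.
F has value 83 units → rank 3.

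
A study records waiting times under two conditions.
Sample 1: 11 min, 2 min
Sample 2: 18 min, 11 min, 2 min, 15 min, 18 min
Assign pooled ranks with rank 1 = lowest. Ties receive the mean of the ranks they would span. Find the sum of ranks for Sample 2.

Sorted (ascending): 2, 2, 11, 11, 15, 18, 18
The 2 values of 2 occupy positions 1–2 → average rank (1+2)/2 = 1.5.
The 2 values of 11 occupy positions 3–4 → average rank (3+4)/2 = 3.5.
The 2 values of 18 occupy positions 6–7 → average rank (6+7)/2 = 6.5.
Sample 2 values → pooled ranks: 18→6.5, 11→3.5, 2→1.5, 15→5, 18→6.5
Rank sum = 6.5 + 3.5 + 1.5 + 5 + 6.5 = 23

23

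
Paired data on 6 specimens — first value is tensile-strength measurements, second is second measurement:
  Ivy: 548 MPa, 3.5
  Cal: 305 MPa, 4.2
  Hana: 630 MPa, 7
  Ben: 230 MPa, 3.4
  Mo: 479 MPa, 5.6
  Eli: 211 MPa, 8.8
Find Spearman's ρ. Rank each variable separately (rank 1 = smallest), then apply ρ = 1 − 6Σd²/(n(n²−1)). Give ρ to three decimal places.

Ranks of variable 1: 5, 3, 6, 2, 4, 1
Ranks of variable 2: 2, 3, 5, 1, 4, 6
d = r₁ − r₂: 3, 0, 1, 1, 0, -5
d²: 9, 0, 1, 1, 0, 25; Σd² = 36
ρ = 1 − 6·36/(6·35) = 1 − 216/210 = -0.029

-0.029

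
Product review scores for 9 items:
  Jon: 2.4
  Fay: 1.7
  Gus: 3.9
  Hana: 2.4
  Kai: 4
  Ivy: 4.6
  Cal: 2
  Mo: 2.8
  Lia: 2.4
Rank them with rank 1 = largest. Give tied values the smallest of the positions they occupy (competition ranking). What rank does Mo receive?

4

Sorted (descending): 4.6, 4, 3.9, 2.8, 2.4, 2.4, 2.4, 2, 1.7
The 3 values of 2.4 occupy positions 5–7 → each gets rank 5.
Mo has value 2.8 → rank 4.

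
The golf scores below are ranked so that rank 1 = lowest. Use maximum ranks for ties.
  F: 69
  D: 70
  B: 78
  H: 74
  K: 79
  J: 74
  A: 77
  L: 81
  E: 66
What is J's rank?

Sorted (ascending): 66, 69, 70, 74, 74, 77, 78, 79, 81
The 2 values of 74 occupy positions 4–5 → each gets rank 5.
J has value 74 → rank 5.

5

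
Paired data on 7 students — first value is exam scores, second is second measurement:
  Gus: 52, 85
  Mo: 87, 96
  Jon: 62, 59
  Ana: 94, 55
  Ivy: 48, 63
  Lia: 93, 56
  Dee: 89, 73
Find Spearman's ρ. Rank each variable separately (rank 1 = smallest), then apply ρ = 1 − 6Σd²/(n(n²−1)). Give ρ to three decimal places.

Ranks of variable 1: 2, 4, 3, 7, 1, 6, 5
Ranks of variable 2: 6, 7, 3, 1, 4, 2, 5
d = r₁ − r₂: -4, -3, 0, 6, -3, 4, 0
d²: 16, 9, 0, 36, 9, 16, 0; Σd² = 86
ρ = 1 − 6·86/(7·48) = 1 − 516/336 = -0.536

-0.536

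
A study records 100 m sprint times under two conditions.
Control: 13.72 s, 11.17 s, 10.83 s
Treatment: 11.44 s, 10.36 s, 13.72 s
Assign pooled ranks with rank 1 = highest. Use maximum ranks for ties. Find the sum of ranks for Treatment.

11

Sorted (descending): 13.72, 13.72, 11.44, 11.17, 10.83, 10.36
The 2 values of 13.72 occupy positions 1–2 → each gets rank 2.
Treatment values → pooled ranks: 11.44→3, 10.36→6, 13.72→2
Rank sum = 3 + 6 + 2 = 11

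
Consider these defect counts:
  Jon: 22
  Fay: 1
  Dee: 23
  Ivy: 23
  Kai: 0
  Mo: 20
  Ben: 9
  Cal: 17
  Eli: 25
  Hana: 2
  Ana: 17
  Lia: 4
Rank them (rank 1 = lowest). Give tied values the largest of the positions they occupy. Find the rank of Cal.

7

Sorted (ascending): 0, 1, 2, 4, 9, 17, 17, 20, 22, 23, 23, 25
The 2 values of 17 occupy positions 6–7 → each gets rank 7.
The 2 values of 23 occupy positions 10–11 → each gets rank 11.
Cal has value 17 → rank 7.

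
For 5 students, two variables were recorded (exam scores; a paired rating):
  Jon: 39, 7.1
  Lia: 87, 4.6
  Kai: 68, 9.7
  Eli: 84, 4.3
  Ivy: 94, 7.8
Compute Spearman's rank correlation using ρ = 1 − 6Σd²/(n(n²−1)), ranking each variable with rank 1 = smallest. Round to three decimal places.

Ranks of variable 1: 1, 4, 2, 3, 5
Ranks of variable 2: 3, 2, 5, 1, 4
d = r₁ − r₂: -2, 2, -3, 2, 1
d²: 4, 4, 9, 4, 1; Σd² = 22
ρ = 1 − 6·22/(5·24) = 1 − 132/120 = -0.100

-0.100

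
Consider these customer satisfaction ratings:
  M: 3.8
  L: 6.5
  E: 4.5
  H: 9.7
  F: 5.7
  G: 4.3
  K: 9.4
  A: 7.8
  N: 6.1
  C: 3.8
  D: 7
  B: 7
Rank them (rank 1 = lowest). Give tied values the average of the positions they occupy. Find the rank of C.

Sorted (ascending): 3.8, 3.8, 4.3, 4.5, 5.7, 6.1, 6.5, 7, 7, 7.8, 9.4, 9.7
The 2 values of 3.8 occupy positions 1–2 → average rank (1+2)/2 = 1.5.
The 2 values of 7 occupy positions 8–9 → average rank (8+9)/2 = 8.5.
C has value 3.8 → rank 1.5.

1.5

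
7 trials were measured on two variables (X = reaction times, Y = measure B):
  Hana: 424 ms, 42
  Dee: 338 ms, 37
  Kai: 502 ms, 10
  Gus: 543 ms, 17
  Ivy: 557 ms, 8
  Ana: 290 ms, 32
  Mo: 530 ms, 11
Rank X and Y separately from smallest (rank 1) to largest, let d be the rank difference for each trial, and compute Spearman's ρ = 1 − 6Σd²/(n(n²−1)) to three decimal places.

Ranks of variable 1: 3, 2, 4, 6, 7, 1, 5
Ranks of variable 2: 7, 6, 2, 4, 1, 5, 3
d = r₁ − r₂: -4, -4, 2, 2, 6, -4, 2
d²: 16, 16, 4, 4, 36, 16, 4; Σd² = 96
ρ = 1 − 6·96/(7·48) = 1 − 576/336 = -0.714

-0.714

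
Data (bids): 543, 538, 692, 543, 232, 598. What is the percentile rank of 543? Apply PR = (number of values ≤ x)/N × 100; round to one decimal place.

66.7

N = 6.
Strictly below 543: 2. Equal to 543: 2.
PR = 4/6 × 100 = 66.7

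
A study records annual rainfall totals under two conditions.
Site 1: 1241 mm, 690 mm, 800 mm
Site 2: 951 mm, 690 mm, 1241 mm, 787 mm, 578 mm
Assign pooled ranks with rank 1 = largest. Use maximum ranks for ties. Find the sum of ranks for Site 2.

25

Sorted (descending): 1241, 1241, 951, 800, 787, 690, 690, 578
The 2 values of 1241 occupy positions 1–2 → each gets rank 2.
The 2 values of 690 occupy positions 6–7 → each gets rank 7.
Site 2 values → pooled ranks: 951→3, 690→7, 1241→2, 787→5, 578→8
Rank sum = 3 + 7 + 2 + 5 + 8 = 25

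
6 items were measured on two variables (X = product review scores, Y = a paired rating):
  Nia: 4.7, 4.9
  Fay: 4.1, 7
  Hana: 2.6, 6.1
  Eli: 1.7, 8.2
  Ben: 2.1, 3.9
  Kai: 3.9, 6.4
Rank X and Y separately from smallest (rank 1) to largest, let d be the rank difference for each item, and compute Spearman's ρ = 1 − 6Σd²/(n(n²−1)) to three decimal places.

Ranks of variable 1: 6, 5, 3, 1, 2, 4
Ranks of variable 2: 2, 5, 3, 6, 1, 4
d = r₁ − r₂: 4, 0, 0, -5, 1, 0
d²: 16, 0, 0, 25, 1, 0; Σd² = 42
ρ = 1 − 6·42/(6·35) = 1 − 252/210 = -0.200

-0.200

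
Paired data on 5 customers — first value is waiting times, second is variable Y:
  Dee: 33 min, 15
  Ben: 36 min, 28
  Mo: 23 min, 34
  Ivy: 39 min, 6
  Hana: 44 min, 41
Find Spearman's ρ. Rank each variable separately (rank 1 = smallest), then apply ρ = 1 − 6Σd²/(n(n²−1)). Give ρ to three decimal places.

0.100

Ranks of variable 1: 2, 3, 1, 4, 5
Ranks of variable 2: 2, 3, 4, 1, 5
d = r₁ − r₂: 0, 0, -3, 3, 0
d²: 0, 0, 9, 9, 0; Σd² = 18
ρ = 1 − 6·18/(5·24) = 1 − 108/120 = 0.100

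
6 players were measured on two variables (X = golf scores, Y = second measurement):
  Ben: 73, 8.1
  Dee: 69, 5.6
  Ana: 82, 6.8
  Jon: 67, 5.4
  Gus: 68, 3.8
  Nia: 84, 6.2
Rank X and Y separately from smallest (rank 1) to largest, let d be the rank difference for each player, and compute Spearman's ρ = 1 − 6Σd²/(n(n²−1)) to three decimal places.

0.714

Ranks of variable 1: 4, 3, 5, 1, 2, 6
Ranks of variable 2: 6, 3, 5, 2, 1, 4
d = r₁ − r₂: -2, 0, 0, -1, 1, 2
d²: 4, 0, 0, 1, 1, 4; Σd² = 10
ρ = 1 − 6·10/(6·35) = 1 − 60/210 = 0.714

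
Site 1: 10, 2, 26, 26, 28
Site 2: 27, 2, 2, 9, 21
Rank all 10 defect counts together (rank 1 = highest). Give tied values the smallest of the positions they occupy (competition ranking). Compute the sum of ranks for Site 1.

21

Sorted (descending): 28, 27, 26, 26, 21, 10, 9, 2, 2, 2
The 2 values of 26 occupy positions 3–4 → each gets rank 3.
The 3 values of 2 occupy positions 8–10 → each gets rank 8.
Site 1 values → pooled ranks: 10→6, 2→8, 26→3, 26→3, 28→1
Rank sum = 6 + 8 + 3 + 3 + 1 = 21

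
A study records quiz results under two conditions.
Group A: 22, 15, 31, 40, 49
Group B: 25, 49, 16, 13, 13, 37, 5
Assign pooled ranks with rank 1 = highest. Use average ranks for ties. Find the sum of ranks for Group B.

Sorted (descending): 49, 49, 40, 37, 31, 25, 22, 16, 15, 13, 13, 5
The 2 values of 49 occupy positions 1–2 → average rank (1+2)/2 = 1.5.
The 2 values of 13 occupy positions 10–11 → average rank (10+11)/2 = 10.5.
Group B values → pooled ranks: 25→6, 49→1.5, 16→8, 13→10.5, 13→10.5, 37→4, 5→12
Rank sum = 6 + 1.5 + 8 + 10.5 + 10.5 + 4 + 12 = 52.5

52.5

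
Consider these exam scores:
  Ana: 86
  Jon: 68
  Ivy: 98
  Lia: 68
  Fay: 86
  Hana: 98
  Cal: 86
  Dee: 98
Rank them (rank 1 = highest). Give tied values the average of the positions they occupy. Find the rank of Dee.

2

Sorted (descending): 98, 98, 98, 86, 86, 86, 68, 68
The 3 values of 98 occupy positions 1–3 → average rank 2.
The 3 values of 86 occupy positions 4–6 → average rank 5.
The 2 values of 68 occupy positions 7–8 → average rank (7+8)/2 = 7.5.
Dee has value 98 → rank 2.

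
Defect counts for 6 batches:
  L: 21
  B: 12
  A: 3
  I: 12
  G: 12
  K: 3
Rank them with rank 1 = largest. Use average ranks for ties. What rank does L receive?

Sorted (descending): 21, 12, 12, 12, 3, 3
The 3 values of 12 occupy positions 2–4 → average rank 3.
The 2 values of 3 occupy positions 5–6 → average rank (5+6)/2 = 5.5.
L has value 21 → rank 1.

1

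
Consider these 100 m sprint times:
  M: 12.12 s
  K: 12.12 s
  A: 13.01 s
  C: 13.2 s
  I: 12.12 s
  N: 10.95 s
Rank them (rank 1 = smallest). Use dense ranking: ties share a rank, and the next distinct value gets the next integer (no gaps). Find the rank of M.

Sorted (ascending): 10.95, 12.12, 12.12, 12.12, 13.01, 13.2
The 3 values of 12.12 share dense rank 2.
Remaining distinct values take the next consecutive integers.
M has value 12.12 s → rank 2.

2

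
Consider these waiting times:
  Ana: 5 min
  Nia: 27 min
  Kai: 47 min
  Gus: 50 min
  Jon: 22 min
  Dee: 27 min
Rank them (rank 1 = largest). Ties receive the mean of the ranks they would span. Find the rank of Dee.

3.5

Sorted (descending): 50, 47, 27, 27, 22, 5
The 2 values of 27 occupy positions 3–4 → average rank (3+4)/2 = 3.5.
Dee has value 27 min → rank 3.5.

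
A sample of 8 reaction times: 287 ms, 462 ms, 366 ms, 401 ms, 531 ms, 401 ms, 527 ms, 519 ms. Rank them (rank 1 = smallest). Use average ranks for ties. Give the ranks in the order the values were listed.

1, 5, 2, 3.5, 8, 3.5, 7, 6

Sorted (ascending): 287, 366, 401, 401, 462, 519, 527, 531
The 2 values of 401 occupy positions 3–4 → average rank (3+4)/2 = 3.5.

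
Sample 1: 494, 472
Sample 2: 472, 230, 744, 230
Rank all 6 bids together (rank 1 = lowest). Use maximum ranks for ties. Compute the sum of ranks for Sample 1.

Sorted (ascending): 230, 230, 472, 472, 494, 744
The 2 values of 230 occupy positions 1–2 → each gets rank 2.
The 2 values of 472 occupy positions 3–4 → each gets rank 4.
Sample 1 values → pooled ranks: 494→5, 472→4
Rank sum = 5 + 4 = 9

9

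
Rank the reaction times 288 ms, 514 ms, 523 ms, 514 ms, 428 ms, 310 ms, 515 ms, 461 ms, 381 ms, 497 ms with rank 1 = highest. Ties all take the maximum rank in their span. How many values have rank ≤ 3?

2

Sorted (descending): 523, 515, 514, 514, 497, 461, 428, 381, 310, 288
The 2 values of 514 occupy positions 3–4 → each gets rank 4.
Ranks ≤ 3: {1, 2} → 2 values.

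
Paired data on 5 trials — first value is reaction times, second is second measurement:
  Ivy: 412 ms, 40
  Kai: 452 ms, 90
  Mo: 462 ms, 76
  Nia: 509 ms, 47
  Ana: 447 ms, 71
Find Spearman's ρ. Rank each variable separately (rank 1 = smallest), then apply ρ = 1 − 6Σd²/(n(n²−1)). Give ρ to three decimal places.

Ranks of variable 1: 1, 3, 4, 5, 2
Ranks of variable 2: 1, 5, 4, 2, 3
d = r₁ − r₂: 0, -2, 0, 3, -1
d²: 0, 4, 0, 9, 1; Σd² = 14
ρ = 1 − 6·14/(5·24) = 1 − 84/120 = 0.300

0.300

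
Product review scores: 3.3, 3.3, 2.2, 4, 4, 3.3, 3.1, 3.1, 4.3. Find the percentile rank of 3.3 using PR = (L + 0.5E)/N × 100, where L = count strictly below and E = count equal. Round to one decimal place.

N = 9.
Strictly below 3.3: 3. Equal to 3.3: 3.
PR = (3 + 0.5·3)/9 × 100 = 50.0

50.0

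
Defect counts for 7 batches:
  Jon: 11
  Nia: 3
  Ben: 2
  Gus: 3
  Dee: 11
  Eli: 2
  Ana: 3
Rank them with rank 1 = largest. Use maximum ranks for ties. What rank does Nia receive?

5

Sorted (descending): 11, 11, 3, 3, 3, 2, 2
The 2 values of 11 occupy positions 1–2 → each gets rank 2.
The 3 values of 3 occupy positions 3–5 → each gets rank 5.
The 2 values of 2 occupy positions 6–7 → each gets rank 7.
Nia has value 3 → rank 5.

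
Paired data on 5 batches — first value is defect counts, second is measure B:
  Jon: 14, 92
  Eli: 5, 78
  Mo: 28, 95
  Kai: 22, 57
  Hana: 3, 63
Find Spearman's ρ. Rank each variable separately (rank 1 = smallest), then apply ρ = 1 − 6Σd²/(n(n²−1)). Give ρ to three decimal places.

Ranks of variable 1: 3, 2, 5, 4, 1
Ranks of variable 2: 4, 3, 5, 1, 2
d = r₁ − r₂: -1, -1, 0, 3, -1
d²: 1, 1, 0, 9, 1; Σd² = 12
ρ = 1 − 6·12/(5·24) = 1 − 72/120 = 0.400

0.400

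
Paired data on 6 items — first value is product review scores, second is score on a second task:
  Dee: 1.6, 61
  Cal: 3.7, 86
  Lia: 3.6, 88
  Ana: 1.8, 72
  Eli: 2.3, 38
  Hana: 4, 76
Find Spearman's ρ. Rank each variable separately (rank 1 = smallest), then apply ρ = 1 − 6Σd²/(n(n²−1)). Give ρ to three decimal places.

0.600

Ranks of variable 1: 1, 5, 4, 2, 3, 6
Ranks of variable 2: 2, 5, 6, 3, 1, 4
d = r₁ − r₂: -1, 0, -2, -1, 2, 2
d²: 1, 0, 4, 1, 4, 4; Σd² = 14
ρ = 1 − 6·14/(6·35) = 1 − 84/210 = 0.600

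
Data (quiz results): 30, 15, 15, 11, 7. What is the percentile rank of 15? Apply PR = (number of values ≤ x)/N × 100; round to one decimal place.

N = 5.
Strictly below 15: 2. Equal to 15: 2.
PR = 4/5 × 100 = 80.0

80.0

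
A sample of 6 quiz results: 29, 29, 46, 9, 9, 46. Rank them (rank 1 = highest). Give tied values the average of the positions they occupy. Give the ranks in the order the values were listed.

Sorted (descending): 46, 46, 29, 29, 9, 9
The 2 values of 46 occupy positions 1–2 → average rank (1+2)/2 = 1.5.
The 2 values of 29 occupy positions 3–4 → average rank (3+4)/2 = 3.5.
The 2 values of 9 occupy positions 5–6 → average rank (5+6)/2 = 5.5.

3.5, 3.5, 1.5, 5.5, 5.5, 1.5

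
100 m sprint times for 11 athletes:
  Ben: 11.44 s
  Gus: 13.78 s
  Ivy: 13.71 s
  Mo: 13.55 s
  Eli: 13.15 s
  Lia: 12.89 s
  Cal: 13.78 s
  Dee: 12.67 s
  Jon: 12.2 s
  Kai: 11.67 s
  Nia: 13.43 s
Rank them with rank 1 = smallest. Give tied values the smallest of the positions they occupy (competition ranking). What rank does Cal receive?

Sorted (ascending): 11.44, 11.67, 12.2, 12.67, 12.89, 13.15, 13.43, 13.55, 13.71, 13.78, 13.78
The 2 values of 13.78 occupy positions 10–11 → each gets rank 10.
Cal has value 13.78 s → rank 10.

10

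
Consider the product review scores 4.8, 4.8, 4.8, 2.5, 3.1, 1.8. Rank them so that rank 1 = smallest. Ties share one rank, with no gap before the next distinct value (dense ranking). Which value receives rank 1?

1.8

Sorted (ascending): 1.8, 2.5, 3.1, 4.8, 4.8, 4.8
The 3 values of 4.8 share dense rank 4.
Remaining distinct values take the next consecutive integers.
Rank 1 → value 1.8.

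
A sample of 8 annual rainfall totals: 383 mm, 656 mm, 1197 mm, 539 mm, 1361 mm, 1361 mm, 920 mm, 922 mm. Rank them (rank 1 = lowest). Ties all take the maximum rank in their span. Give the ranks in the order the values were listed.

1, 3, 6, 2, 8, 8, 4, 5

Sorted (ascending): 383, 539, 656, 920, 922, 1197, 1361, 1361
The 2 values of 1361 occupy positions 7–8 → each gets rank 8.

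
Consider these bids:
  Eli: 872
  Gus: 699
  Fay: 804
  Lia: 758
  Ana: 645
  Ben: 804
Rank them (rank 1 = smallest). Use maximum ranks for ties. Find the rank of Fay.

Sorted (ascending): 645, 699, 758, 804, 804, 872
The 2 values of 804 occupy positions 4–5 → each gets rank 5.
Fay has value 804 → rank 5.

5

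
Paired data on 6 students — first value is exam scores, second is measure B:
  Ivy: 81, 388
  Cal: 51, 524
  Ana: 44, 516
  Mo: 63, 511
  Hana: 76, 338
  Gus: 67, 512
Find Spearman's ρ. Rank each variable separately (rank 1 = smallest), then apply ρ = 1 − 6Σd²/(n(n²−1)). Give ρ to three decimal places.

-0.829

Ranks of variable 1: 6, 2, 1, 3, 5, 4
Ranks of variable 2: 2, 6, 5, 3, 1, 4
d = r₁ − r₂: 4, -4, -4, 0, 4, 0
d²: 16, 16, 16, 0, 16, 0; Σd² = 64
ρ = 1 − 6·64/(6·35) = 1 − 384/210 = -0.829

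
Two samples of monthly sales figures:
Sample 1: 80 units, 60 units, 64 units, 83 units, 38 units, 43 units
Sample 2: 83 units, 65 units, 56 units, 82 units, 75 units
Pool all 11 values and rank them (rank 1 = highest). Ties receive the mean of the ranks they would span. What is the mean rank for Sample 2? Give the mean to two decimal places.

4.90

Sorted (descending): 83, 83, 82, 80, 75, 65, 64, 60, 56, 43, 38
The 2 values of 83 occupy positions 1–2 → average rank (1+2)/2 = 1.5.
Sample 2 values → pooled ranks: 83→1.5, 65→6, 56→9, 82→3, 75→5
Mean rank = (1.5 + 6 + 9 + 3 + 5) / 5 = 4.90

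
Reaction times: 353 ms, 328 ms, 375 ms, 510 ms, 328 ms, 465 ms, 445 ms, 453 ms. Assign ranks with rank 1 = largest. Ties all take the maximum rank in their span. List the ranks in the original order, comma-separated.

Sorted (descending): 510, 465, 453, 445, 375, 353, 328, 328
The 2 values of 328 occupy positions 7–8 → each gets rank 8.

6, 8, 5, 1, 8, 2, 4, 3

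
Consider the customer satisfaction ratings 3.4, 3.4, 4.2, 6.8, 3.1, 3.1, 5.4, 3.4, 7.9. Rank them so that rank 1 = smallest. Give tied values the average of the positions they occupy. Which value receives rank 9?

Sorted (ascending): 3.1, 3.1, 3.4, 3.4, 3.4, 4.2, 5.4, 6.8, 7.9
The 2 values of 3.1 occupy positions 1–2 → average rank (1+2)/2 = 1.5.
The 3 values of 3.4 occupy positions 3–5 → average rank 4.
Rank 9 → value 7.9.

7.9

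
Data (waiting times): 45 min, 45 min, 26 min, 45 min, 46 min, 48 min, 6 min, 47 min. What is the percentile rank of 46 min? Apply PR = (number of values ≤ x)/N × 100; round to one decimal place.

N = 8.
Strictly below 46: 5. Equal to 46: 1.
PR = 6/8 × 100 = 75.0

75.0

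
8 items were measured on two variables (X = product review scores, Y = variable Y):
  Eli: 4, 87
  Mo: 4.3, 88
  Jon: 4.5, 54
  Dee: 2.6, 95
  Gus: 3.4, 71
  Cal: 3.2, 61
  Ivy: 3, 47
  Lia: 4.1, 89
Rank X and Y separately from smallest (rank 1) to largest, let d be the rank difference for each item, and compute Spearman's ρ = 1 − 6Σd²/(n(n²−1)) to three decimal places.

-0.048

Ranks of variable 1: 5, 7, 8, 1, 4, 3, 2, 6
Ranks of variable 2: 5, 6, 2, 8, 4, 3, 1, 7
d = r₁ − r₂: 0, 1, 6, -7, 0, 0, 1, -1
d²: 0, 1, 36, 49, 0, 0, 1, 1; Σd² = 88
ρ = 1 − 6·88/(8·63) = 1 − 528/504 = -0.048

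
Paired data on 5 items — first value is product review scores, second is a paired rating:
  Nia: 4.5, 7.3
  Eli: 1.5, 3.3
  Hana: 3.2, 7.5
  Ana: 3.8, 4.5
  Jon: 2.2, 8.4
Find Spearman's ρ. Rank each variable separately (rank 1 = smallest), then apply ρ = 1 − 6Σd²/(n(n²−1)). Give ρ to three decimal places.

Ranks of variable 1: 5, 1, 3, 4, 2
Ranks of variable 2: 3, 1, 4, 2, 5
d = r₁ − r₂: 2, 0, -1, 2, -3
d²: 4, 0, 1, 4, 9; Σd² = 18
ρ = 1 − 6·18/(5·24) = 1 − 108/120 = 0.100

0.100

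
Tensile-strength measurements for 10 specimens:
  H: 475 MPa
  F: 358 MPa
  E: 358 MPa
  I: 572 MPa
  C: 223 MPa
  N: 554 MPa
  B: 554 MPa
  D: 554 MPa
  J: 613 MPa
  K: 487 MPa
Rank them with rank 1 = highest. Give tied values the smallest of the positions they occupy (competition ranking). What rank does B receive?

Sorted (descending): 613, 572, 554, 554, 554, 487, 475, 358, 358, 223
The 3 values of 554 occupy positions 3–5 → each gets rank 3.
The 2 values of 358 occupy positions 8–9 → each gets rank 8.
B has value 554 MPa → rank 3.

3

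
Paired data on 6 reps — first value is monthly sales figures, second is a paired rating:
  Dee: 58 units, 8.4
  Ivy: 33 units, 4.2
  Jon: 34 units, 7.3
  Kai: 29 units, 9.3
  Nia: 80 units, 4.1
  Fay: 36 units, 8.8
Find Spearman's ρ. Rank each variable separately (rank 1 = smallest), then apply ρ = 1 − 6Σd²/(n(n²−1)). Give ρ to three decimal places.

Ranks of variable 1: 5, 2, 3, 1, 6, 4
Ranks of variable 2: 4, 2, 3, 6, 1, 5
d = r₁ − r₂: 1, 0, 0, -5, 5, -1
d²: 1, 0, 0, 25, 25, 1; Σd² = 52
ρ = 1 − 6·52/(6·35) = 1 − 312/210 = -0.486

-0.486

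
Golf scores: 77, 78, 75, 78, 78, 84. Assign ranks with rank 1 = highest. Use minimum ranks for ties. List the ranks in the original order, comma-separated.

5, 2, 6, 2, 2, 1

Sorted (descending): 84, 78, 78, 78, 77, 75
The 3 values of 78 occupy positions 2–4 → each gets rank 2.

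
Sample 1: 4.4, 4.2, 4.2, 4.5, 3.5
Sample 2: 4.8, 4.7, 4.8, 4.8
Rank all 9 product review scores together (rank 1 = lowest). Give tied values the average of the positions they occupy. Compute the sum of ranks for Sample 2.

30

Sorted (ascending): 3.5, 4.2, 4.2, 4.4, 4.5, 4.7, 4.8, 4.8, 4.8
The 2 values of 4.2 occupy positions 2–3 → average rank (2+3)/2 = 2.5.
The 3 values of 4.8 occupy positions 7–9 → average rank 8.
Sample 2 values → pooled ranks: 4.8→8, 4.7→6, 4.8→8, 4.8→8
Rank sum = 8 + 6 + 8 + 8 = 30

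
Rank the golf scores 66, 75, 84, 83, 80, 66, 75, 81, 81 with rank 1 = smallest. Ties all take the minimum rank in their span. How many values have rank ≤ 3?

4

Sorted (ascending): 66, 66, 75, 75, 80, 81, 81, 83, 84
The 2 values of 66 occupy positions 1–2 → each gets rank 1.
The 2 values of 75 occupy positions 3–4 → each gets rank 3.
The 2 values of 81 occupy positions 6–7 → each gets rank 6.
Ranks ≤ 3: {1, 1, 3, 3} → 4 values.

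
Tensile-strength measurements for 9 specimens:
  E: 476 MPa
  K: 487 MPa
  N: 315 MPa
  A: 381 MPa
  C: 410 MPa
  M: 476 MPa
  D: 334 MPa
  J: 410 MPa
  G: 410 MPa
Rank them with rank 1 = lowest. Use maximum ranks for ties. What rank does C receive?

6

Sorted (ascending): 315, 334, 381, 410, 410, 410, 476, 476, 487
The 3 values of 410 occupy positions 4–6 → each gets rank 6.
The 2 values of 476 occupy positions 7–8 → each gets rank 8.
C has value 410 MPa → rank 6.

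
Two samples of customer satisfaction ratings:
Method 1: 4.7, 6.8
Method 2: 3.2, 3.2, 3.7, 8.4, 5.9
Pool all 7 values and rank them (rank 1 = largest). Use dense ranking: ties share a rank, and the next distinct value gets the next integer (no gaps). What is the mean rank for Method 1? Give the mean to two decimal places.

3.00

Sorted (descending): 8.4, 6.8, 5.9, 4.7, 3.7, 3.2, 3.2
The 2 values of 3.2 share dense rank 6.
Remaining distinct values take the next consecutive integers.
Method 1 values → pooled ranks: 4.7→4, 6.8→2
Mean rank = (4 + 2) / 2 = 3.00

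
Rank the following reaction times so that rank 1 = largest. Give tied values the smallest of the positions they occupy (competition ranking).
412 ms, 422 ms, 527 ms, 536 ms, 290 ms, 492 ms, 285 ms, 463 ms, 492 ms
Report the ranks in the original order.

Sorted (descending): 536, 527, 492, 492, 463, 422, 412, 290, 285
The 2 values of 492 occupy positions 3–4 → each gets rank 3.

7, 6, 2, 1, 8, 3, 9, 5, 3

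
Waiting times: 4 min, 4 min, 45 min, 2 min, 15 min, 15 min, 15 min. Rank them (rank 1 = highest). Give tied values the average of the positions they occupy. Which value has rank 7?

2

Sorted (descending): 45, 15, 15, 15, 4, 4, 2
The 3 values of 15 occupy positions 2–4 → average rank 3.
The 2 values of 4 occupy positions 5–6 → average rank (5+6)/2 = 5.5.
Rank 7 → value 2.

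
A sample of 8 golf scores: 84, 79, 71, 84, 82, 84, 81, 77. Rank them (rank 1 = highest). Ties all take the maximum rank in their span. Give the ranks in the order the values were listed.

Sorted (descending): 84, 84, 84, 82, 81, 79, 77, 71
The 3 values of 84 occupy positions 1–3 → each gets rank 3.

3, 6, 8, 3, 4, 3, 5, 7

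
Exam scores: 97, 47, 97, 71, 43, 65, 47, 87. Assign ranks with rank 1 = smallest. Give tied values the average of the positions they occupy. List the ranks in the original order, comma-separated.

7.5, 2.5, 7.5, 5, 1, 4, 2.5, 6

Sorted (ascending): 43, 47, 47, 65, 71, 87, 97, 97
The 2 values of 47 occupy positions 2–3 → average rank (2+3)/2 = 2.5.
The 2 values of 97 occupy positions 7–8 → average rank (7+8)/2 = 7.5.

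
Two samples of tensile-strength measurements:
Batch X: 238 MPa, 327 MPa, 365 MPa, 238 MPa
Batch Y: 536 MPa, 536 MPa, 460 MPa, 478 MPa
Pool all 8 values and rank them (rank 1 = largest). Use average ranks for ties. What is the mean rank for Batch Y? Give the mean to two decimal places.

2.50

Sorted (descending): 536, 536, 478, 460, 365, 327, 238, 238
The 2 values of 536 occupy positions 1–2 → average rank (1+2)/2 = 1.5.
The 2 values of 238 occupy positions 7–8 → average rank (7+8)/2 = 7.5.
Batch Y values → pooled ranks: 536→1.5, 536→1.5, 460→4, 478→3
Mean rank = (1.5 + 1.5 + 4 + 3) / 4 = 2.50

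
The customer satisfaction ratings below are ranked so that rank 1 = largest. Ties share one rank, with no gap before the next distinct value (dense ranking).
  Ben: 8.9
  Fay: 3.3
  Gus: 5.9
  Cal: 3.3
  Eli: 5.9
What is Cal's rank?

3

Sorted (descending): 8.9, 5.9, 5.9, 3.3, 3.3
The 2 values of 5.9 share dense rank 2.
The 2 values of 3.3 share dense rank 3.
Remaining distinct values take the next consecutive integers.
Cal has value 3.3 → rank 3.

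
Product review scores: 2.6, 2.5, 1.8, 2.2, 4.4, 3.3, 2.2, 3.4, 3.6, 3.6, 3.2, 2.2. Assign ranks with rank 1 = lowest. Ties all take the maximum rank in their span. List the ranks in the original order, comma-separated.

6, 5, 1, 4, 12, 8, 4, 9, 11, 11, 7, 4

Sorted (ascending): 1.8, 2.2, 2.2, 2.2, 2.5, 2.6, 3.2, 3.3, 3.4, 3.6, 3.6, 4.4
The 3 values of 2.2 occupy positions 2–4 → each gets rank 4.
The 2 values of 3.6 occupy positions 10–11 → each gets rank 11.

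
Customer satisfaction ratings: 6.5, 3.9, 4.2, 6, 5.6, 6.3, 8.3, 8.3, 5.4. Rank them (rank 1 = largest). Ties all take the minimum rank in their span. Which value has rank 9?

Sorted (descending): 8.3, 8.3, 6.5, 6.3, 6, 5.6, 5.4, 4.2, 3.9
The 2 values of 8.3 occupy positions 1–2 → each gets rank 1.
Rank 9 → value 3.9.

3.9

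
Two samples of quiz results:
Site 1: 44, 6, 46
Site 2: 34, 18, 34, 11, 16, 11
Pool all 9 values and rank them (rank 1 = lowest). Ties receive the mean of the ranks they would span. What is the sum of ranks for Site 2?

27

Sorted (ascending): 6, 11, 11, 16, 18, 34, 34, 44, 46
The 2 values of 11 occupy positions 2–3 → average rank (2+3)/2 = 2.5.
The 2 values of 34 occupy positions 6–7 → average rank (6+7)/2 = 6.5.
Site 2 values → pooled ranks: 34→6.5, 18→5, 34→6.5, 11→2.5, 16→4, 11→2.5
Rank sum = 6.5 + 5 + 6.5 + 2.5 + 4 + 2.5 = 27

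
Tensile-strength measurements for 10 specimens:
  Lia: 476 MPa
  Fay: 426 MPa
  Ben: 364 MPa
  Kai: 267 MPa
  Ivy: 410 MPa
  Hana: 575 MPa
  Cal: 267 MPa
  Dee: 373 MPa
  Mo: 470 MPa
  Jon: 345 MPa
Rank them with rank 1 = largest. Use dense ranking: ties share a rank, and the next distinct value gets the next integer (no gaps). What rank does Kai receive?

Sorted (descending): 575, 476, 470, 426, 410, 373, 364, 345, 267, 267
The 2 values of 267 share dense rank 9.
Remaining distinct values take the next consecutive integers.
Kai has value 267 MPa → rank 9.

9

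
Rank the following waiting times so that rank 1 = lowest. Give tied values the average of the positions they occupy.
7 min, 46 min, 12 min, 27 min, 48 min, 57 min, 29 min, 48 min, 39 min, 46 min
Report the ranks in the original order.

Sorted (ascending): 7, 12, 27, 29, 39, 46, 46, 48, 48, 57
The 2 values of 46 occupy positions 6–7 → average rank (6+7)/2 = 6.5.
The 2 values of 48 occupy positions 8–9 → average rank (8+9)/2 = 8.5.

1, 6.5, 2, 3, 8.5, 10, 4, 8.5, 5, 6.5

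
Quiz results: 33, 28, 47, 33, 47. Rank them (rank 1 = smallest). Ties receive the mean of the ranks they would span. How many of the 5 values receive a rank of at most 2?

1

Sorted (ascending): 28, 33, 33, 47, 47
The 2 values of 33 occupy positions 2–3 → average rank (2+3)/2 = 2.5.
The 2 values of 47 occupy positions 4–5 → average rank (4+5)/2 = 4.5.
Ranks ≤ 2: {1} → 1 value.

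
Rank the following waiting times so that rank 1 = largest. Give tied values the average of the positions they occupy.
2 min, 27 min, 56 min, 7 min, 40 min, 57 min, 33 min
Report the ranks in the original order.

7, 5, 2, 6, 3, 1, 4

Sorted (descending): 57, 56, 40, 33, 27, 7, 2
No ties — each value takes its position as its rank.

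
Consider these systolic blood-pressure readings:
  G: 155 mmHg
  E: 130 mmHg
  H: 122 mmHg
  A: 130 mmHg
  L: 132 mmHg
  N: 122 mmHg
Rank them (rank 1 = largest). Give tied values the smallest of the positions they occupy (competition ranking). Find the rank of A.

3

Sorted (descending): 155, 132, 130, 130, 122, 122
The 2 values of 130 occupy positions 3–4 → each gets rank 3.
The 2 values of 122 occupy positions 5–6 → each gets rank 5.
A has value 130 mmHg → rank 3.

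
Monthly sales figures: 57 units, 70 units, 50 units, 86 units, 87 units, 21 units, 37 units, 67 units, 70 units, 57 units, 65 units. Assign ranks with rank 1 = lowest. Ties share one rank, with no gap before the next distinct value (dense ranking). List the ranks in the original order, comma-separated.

4, 7, 3, 8, 9, 1, 2, 6, 7, 4, 5

Sorted (ascending): 21, 37, 50, 57, 57, 65, 67, 70, 70, 86, 87
The 2 values of 57 share dense rank 4.
The 2 values of 70 share dense rank 7.
Remaining distinct values take the next consecutive integers.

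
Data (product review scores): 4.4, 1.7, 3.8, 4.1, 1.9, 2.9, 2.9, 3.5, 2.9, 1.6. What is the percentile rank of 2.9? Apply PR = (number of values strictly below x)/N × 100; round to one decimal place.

N = 10.
Strictly below 2.9: 3. Equal to 2.9: 3.
PR = 3/10 × 100 = 30.0

30.0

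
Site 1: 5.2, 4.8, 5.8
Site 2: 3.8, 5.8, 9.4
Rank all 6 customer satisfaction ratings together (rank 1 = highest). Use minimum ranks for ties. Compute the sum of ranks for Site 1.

Sorted (descending): 9.4, 5.8, 5.8, 5.2, 4.8, 3.8
The 2 values of 5.8 occupy positions 2–3 → each gets rank 2.
Site 1 values → pooled ranks: 5.2→4, 4.8→5, 5.8→2
Rank sum = 4 + 5 + 2 = 11

11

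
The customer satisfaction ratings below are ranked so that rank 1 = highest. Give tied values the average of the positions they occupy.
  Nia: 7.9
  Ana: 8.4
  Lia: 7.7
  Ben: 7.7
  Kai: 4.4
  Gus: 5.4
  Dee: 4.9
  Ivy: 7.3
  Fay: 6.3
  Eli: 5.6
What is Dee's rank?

Sorted (descending): 8.4, 7.9, 7.7, 7.7, 7.3, 6.3, 5.6, 5.4, 4.9, 4.4
The 2 values of 7.7 occupy positions 3–4 → average rank (3+4)/2 = 3.5.
Dee has value 4.9 → rank 9.

9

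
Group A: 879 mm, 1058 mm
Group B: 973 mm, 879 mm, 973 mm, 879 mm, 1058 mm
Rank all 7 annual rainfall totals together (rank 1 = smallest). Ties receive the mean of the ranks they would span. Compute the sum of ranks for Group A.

8.5

Sorted (ascending): 879, 879, 879, 973, 973, 1058, 1058
The 3 values of 879 occupy positions 1–3 → average rank 2.
The 2 values of 973 occupy positions 4–5 → average rank (4+5)/2 = 4.5.
The 2 values of 1058 occupy positions 6–7 → average rank (6+7)/2 = 6.5.
Group A values → pooled ranks: 879→2, 1058→6.5
Rank sum = 2 + 6.5 = 8.5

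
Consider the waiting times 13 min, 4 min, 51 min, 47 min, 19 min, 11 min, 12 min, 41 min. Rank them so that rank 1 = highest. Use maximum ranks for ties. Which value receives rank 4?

19

Sorted (descending): 51, 47, 41, 19, 13, 12, 11, 4
No ties — each value takes its position as its rank.
Rank 4 → value 19.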